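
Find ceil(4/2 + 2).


4/2 = 2
2 + 2 = 4
ceil(4) = 4

4


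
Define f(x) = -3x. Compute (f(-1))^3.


f(-1) = 3
(3)^3 = 27

27


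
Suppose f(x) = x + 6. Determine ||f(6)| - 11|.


f(6) = 12
|12| = 12
|12 - 11| = 1

1


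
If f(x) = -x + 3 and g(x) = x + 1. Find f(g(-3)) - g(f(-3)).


f(g(-3)) = 5
g(f(-3)) = 7
Difference = -2

-2


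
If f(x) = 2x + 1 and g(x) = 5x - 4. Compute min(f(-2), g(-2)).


f(-2) = -3
g(-2) = -14
min = -14

-14


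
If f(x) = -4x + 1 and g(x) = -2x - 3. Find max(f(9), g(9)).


f(9) = -35
g(9) = -21
max = -21

-21


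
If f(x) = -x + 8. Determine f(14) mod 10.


f(14) = -6
-6 mod 10 = 4

4


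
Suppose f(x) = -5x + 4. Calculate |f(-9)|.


f(-9) = 49
|49| = 49

49


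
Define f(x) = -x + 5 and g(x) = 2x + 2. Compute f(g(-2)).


g(-2) = -2
f(-2) = 7

7


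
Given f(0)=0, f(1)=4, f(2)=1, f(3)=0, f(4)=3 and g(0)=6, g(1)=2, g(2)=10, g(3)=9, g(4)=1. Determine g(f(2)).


2


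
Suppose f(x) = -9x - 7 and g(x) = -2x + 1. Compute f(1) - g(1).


f(1) = -16
g(1) = -1
Difference = -15

-15


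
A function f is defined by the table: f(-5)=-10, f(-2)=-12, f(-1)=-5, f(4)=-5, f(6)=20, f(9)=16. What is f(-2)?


Reading from the table at x = -2

-12


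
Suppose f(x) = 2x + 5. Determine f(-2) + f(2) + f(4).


f(-2) = 1
f(2) = 9
f(4) = 13
Sum = 23

23


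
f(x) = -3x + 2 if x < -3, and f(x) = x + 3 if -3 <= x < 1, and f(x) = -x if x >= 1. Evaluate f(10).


10 satisfies x >= 1
f(10) = -10

-10


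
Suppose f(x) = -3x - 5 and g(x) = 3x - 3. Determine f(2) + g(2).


f(2) = -11
g(2) = 3
Sum = -8

-8


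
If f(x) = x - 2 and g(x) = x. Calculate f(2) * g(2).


f(2) = 0
g(2) = 2
Product = 0

0


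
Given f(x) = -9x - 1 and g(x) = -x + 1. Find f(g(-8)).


g(-8) = 9
f(9) = -82

-82


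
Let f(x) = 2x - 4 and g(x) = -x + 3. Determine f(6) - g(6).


11


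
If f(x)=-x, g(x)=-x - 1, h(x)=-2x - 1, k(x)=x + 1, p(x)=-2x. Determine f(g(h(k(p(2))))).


6


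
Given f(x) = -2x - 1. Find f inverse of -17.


8


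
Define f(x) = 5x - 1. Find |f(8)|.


f(8) = 39
|39| = 39

39


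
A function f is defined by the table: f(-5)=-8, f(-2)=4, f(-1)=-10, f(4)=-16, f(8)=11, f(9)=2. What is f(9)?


Reading from the table at x = 9

2


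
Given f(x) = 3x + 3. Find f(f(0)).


f(0) = 3
f(3) = 12

12


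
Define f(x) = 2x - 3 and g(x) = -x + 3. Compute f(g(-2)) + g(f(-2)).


f(g(-2)) = 7
g(f(-2)) = 10
Sum = 17

17


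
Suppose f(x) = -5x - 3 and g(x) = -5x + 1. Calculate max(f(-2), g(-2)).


f(-2) = 7
g(-2) = 11
max = 11

11


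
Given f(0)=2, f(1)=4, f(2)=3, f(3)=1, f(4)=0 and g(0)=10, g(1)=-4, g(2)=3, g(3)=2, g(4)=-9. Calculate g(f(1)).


f(1) = 4
g(4) = -9

-9


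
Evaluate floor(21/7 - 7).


-4


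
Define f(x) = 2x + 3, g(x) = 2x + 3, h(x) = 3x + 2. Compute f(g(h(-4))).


h(-4) = -10
g(-10) = -17
f(-17) = -31

-31


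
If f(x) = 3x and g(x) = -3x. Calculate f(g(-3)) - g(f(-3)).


f(g(-3)) = 27
g(f(-3)) = 27
Difference = 0

0


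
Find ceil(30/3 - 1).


30/3 = 10
10 - 1 = 9
ceil(9) = 9

9


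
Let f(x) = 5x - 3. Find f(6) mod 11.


f(6) = 27
27 mod 11 = 5

5


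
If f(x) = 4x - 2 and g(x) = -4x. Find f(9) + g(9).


f(9) = 34
g(9) = -36
Sum = -2

-2


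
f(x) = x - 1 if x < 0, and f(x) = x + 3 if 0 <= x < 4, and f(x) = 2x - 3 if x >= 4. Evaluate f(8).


8 satisfies x >= 4
f(8) = 13

13


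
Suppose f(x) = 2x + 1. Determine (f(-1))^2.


f(-1) = -1
(-1)^2 = 1

1


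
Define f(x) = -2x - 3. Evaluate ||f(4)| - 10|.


f(4) = -11
|-11| = 11
|11 - 10| = 1

1


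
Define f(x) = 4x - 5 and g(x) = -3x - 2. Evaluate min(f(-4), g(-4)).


f(-4) = -21
g(-4) = 10
min = -21

-21


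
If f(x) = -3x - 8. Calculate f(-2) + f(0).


f(-2) = -2
f(0) = -8
Sum = -10

-10


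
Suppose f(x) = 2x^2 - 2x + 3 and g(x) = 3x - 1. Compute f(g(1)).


g(1) = 2
f(2) = 2*(2)^2 - 2*(2) + 3 = 7

7


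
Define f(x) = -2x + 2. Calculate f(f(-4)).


f(-4) = 10
f(10) = -18

-18


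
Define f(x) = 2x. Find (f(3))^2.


f(3) = 6
(6)^2 = 36

36


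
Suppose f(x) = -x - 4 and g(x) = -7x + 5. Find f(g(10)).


g(10) = -65
f(-65) = 61

61


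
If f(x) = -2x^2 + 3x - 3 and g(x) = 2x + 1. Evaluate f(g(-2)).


-30


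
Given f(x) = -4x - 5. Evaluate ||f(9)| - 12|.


29


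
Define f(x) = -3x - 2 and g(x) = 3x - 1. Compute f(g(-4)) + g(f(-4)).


f(g(-4)) = 37
g(f(-4)) = 29
Sum = 66

66


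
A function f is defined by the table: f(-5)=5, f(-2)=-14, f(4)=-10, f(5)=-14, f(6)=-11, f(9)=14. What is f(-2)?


-14


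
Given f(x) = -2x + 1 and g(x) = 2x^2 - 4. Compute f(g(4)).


-55


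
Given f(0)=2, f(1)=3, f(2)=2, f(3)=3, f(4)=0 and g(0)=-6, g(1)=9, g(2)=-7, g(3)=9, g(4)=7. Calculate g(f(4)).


f(4) = 0
g(0) = -6

-6


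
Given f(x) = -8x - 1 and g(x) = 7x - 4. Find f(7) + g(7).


f(7) = -57
g(7) = 45
Sum = -12

-12


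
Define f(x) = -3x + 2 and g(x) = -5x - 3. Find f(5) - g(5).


f(5) = -13
g(5) = -28
Difference = 15

15


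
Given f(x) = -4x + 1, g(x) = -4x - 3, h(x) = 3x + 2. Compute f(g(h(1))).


93


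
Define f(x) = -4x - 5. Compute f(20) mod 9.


f(20) = -85
-85 mod 9 = 5

5


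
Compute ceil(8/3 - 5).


8/3 = 2.6667
2.6667 - 5 = -2.3333
ceil(-2.3333) = -2

-2


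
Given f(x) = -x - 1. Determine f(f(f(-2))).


f(-2) = 1
f(1) = -2
f(-2) = 1

1


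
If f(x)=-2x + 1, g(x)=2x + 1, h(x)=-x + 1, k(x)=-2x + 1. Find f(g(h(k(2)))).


k(2) = -3
h(-3) = 4
g(4) = 9
f(9) = -17

-17


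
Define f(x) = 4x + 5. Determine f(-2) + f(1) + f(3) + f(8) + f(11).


f(-2) = -3
f(1) = 9
f(3) = 17
f(8) = 37
f(11) = 49
Sum = 109

109


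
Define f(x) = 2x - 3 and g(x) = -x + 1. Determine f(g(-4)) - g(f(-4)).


f(g(-4)) = 7
g(f(-4)) = 12
Difference = -5

-5


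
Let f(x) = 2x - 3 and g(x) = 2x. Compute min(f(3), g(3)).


f(3) = 3
g(3) = 6
min = 3

3


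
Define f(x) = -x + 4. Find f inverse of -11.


Solve -x + 4 = -11
x = (-11 - 4) / (-1) = 15

15


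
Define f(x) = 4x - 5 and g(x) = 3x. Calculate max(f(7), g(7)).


23


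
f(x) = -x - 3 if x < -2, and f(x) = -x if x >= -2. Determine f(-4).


-4 satisfies x < -2
f(-4) = 1

1


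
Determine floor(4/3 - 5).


4/3 = 1.3333
1.3333 - 5 = -3.6667
floor(-3.6667) = -4

-4


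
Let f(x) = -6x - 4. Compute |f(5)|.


f(5) = -34
|-34| = 34

34


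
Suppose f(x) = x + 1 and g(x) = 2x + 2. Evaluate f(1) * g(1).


f(1) = 2
g(1) = 4
Product = 8

8


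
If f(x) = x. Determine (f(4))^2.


16


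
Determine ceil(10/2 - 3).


10/2 = 5
5 - 3 = 2
ceil(2) = 2

2


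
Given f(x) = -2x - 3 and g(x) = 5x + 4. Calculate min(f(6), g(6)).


-15


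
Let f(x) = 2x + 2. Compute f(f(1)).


f(1) = 4
f(4) = 10

10


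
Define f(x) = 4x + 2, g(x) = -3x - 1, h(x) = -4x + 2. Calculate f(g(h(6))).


h(6) = -22
g(-22) = 65
f(65) = 262

262


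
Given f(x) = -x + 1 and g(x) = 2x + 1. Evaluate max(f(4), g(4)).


f(4) = -3
g(4) = 9
max = 9

9


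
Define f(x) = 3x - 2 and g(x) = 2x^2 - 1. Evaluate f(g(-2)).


g(-2) = 7
f(7) = 19

19


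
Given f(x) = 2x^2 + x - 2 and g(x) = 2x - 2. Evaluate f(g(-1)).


g(-1) = -4
f(-4) = 2*(-4)^2 + 1*(-4) - 2 = 26

26


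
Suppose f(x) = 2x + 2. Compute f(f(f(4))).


f(4) = 10
f(10) = 22
f(22) = 46

46


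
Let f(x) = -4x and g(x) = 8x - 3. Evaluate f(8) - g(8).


f(8) = -32
g(8) = 61
Difference = -93

-93


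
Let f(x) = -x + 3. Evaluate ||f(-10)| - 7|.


f(-10) = 13
|13| = 13
|13 - 7| = 6

6


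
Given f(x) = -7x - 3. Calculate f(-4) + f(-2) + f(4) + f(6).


f(-4) = 25
f(-2) = 11
f(4) = -31
f(6) = -45
Sum = -40

-40


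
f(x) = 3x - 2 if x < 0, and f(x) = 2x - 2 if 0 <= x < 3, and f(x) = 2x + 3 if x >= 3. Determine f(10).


10 satisfies x >= 3
f(10) = 23

23


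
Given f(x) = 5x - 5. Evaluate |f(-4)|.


25


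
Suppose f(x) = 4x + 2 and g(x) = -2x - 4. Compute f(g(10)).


g(10) = -24
f(-24) = -94

-94


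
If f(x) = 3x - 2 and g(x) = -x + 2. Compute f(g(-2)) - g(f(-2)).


f(g(-2)) = 10
g(f(-2)) = 10
Difference = 0

0


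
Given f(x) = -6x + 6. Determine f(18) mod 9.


f(18) = -102
-102 mod 9 = 6

6


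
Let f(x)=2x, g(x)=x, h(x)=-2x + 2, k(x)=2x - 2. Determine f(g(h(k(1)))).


k(1) = 0
h(0) = 2
g(2) = 2
f(2) = 4

4


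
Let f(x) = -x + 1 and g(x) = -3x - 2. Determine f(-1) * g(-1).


f(-1) = 2
g(-1) = 1
Product = 2

2


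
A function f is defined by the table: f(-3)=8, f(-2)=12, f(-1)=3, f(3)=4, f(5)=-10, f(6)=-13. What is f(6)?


Reading from the table at x = 6

-13


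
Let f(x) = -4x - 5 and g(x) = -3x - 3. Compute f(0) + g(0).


-8


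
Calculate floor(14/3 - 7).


14/3 = 4.6667
4.6667 - 7 = -2.3333
floor(-2.3333) = -3

-3


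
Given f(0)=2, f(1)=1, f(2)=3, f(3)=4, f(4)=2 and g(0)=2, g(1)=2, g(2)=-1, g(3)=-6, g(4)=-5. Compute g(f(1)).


2


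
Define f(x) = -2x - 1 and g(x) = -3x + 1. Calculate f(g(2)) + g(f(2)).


f(g(2)) = 9
g(f(2)) = 16
Sum = 25

25


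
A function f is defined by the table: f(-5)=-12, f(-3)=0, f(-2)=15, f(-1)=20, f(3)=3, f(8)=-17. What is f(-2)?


15


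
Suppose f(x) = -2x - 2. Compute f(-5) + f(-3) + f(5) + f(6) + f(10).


f(-5) = 8
f(-3) = 4
f(5) = -12
f(6) = -14
f(10) = -22
Sum = -36

-36


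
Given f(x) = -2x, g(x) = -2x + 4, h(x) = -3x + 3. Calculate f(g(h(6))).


h(6) = -15
g(-15) = 34
f(34) = -68

-68


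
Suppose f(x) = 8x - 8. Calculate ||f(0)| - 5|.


3


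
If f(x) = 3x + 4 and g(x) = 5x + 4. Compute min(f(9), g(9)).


f(9) = 31
g(9) = 49
min = 31

31


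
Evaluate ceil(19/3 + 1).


19/3 = 6.3333
6.3333 + 1 = 7.3333
ceil(7.3333) = 8

8


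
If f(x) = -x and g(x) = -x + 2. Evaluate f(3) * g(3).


f(3) = -3
g(3) = -1
Product = 3

3


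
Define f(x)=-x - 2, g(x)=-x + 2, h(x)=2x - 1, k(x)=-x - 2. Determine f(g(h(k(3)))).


-15


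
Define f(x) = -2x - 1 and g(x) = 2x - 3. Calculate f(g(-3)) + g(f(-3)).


24


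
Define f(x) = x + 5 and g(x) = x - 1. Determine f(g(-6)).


g(-6) = -7
f(-7) = -2

-2


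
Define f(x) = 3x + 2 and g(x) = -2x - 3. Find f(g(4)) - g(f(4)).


f(g(4)) = -31
g(f(4)) = -31
Difference = 0

0


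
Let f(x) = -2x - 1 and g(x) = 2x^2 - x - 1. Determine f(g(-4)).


g(-4) = 35
f(35) = -71

-71


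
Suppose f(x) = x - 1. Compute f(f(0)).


f(0) = -1
f(-1) = -2

-2


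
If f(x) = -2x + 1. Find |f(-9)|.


f(-9) = 19
|19| = 19

19


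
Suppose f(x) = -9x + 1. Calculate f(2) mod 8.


f(2) = -17
-17 mod 8 = 7

7


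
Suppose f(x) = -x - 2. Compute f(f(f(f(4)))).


f(4) = -6
f(-6) = 4
f(4) = -6
f(-6) = 4

4


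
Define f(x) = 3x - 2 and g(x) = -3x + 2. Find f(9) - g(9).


f(9) = 25
g(9) = -25
Difference = 50

50


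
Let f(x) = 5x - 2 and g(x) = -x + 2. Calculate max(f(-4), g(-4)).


6


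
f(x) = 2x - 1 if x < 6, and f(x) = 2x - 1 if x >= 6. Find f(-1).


-1 satisfies x < 6
f(-1) = -3

-3


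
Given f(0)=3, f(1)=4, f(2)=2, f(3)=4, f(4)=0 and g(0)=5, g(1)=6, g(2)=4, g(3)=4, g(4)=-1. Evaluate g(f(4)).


f(4) = 0
g(0) = 5

5


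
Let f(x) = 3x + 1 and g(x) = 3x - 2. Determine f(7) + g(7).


f(7) = 22
g(7) = 19
Sum = 41

41


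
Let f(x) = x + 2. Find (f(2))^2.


f(2) = 4
(4)^2 = 16

16


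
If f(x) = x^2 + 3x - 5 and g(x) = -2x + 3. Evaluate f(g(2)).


g(2) = -1
f(-1) = 1*(-1)^2 + 3*(-1) - 5 = -7

-7


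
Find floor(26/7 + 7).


26/7 = 3.7143
3.7143 + 7 = 10.7143
floor(10.7143) = 10

10


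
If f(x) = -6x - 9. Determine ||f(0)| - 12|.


f(0) = -9
|-9| = 9
|9 - 12| = 3

3


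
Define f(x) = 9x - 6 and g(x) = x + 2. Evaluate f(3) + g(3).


f(3) = 21
g(3) = 5
Sum = 26

26


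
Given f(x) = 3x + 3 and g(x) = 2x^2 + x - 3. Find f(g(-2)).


12


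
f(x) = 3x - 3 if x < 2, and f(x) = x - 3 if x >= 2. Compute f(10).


10 satisfies x >= 2
f(10) = 7

7


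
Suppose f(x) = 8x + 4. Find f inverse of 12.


1


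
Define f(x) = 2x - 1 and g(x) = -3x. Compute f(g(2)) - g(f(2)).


f(g(2)) = -13
g(f(2)) = -9
Difference = -4

-4


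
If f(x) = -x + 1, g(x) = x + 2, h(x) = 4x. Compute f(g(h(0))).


h(0) = 0
g(0) = 2
f(2) = -1

-1


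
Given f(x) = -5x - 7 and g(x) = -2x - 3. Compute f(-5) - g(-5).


f(-5) = 18
g(-5) = 7
Difference = 11

11


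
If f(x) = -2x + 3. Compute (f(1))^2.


1


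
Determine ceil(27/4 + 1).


27/4 = 6.75
6.75 + 1 = 7.75
ceil(7.75) = 8

8


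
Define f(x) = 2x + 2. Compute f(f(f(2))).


f(2) = 6
f(6) = 14
f(14) = 30

30


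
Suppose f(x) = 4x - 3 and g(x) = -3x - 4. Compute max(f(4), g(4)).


f(4) = 13
g(4) = -16
max = 13

13


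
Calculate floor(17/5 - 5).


17/5 = 3.4
3.4 - 5 = -1.6
floor(-1.6) = -2

-2


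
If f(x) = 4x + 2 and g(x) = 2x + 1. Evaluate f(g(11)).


g(11) = 23
f(23) = 94

94


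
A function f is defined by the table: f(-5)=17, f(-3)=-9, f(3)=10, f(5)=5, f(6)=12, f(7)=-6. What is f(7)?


Reading from the table at x = 7

-6


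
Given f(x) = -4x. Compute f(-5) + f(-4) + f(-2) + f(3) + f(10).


f(-5) = 20
f(-4) = 16
f(-2) = 8
f(3) = -12
f(10) = -40
Sum = -8

-8


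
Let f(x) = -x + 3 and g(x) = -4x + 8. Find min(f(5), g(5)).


f(5) = -2
g(5) = -12
min = -12

-12


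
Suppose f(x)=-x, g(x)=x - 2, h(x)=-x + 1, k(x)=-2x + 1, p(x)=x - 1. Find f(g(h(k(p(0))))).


p(0) = -1
k(-1) = 3
h(3) = -2
g(-2) = -4
f(-4) = 4

4


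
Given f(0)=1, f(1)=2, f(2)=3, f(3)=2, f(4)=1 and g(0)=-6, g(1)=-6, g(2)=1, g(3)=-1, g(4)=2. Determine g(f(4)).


f(4) = 1
g(1) = -6

-6


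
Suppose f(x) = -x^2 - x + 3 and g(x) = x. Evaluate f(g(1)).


1


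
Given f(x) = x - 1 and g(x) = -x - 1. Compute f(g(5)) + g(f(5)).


-12


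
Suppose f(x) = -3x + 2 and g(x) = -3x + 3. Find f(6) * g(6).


f(6) = -16
g(6) = -15
Product = 240

240


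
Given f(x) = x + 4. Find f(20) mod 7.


f(20) = 24
24 mod 7 = 3

3


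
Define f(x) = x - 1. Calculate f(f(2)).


f(2) = 1
f(1) = 0

0


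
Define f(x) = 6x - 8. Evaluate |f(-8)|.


f(-8) = -56
|-56| = 56

56


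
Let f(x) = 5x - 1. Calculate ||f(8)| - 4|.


f(8) = 39
|39| = 39
|39 - 4| = 35

35


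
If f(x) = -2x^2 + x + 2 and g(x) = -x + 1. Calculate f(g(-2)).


g(-2) = 3
f(3) = (-2)*(3)^2 + 1*(3) + 2 = -13

-13


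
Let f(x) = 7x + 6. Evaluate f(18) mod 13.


2


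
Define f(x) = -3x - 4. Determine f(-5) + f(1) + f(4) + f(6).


f(-5) = 11
f(1) = -7
f(4) = -16
f(6) = -22
Sum = -34

-34


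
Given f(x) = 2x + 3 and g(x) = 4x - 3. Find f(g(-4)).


g(-4) = -19
f(-19) = -35

-35


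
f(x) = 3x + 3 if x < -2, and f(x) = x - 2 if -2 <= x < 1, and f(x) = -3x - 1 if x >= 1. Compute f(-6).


-6 satisfies x < -2
f(-6) = -15

-15


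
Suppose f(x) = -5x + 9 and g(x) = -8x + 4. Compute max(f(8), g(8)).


-31


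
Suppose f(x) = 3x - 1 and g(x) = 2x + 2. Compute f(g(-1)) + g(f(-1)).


f(g(-1)) = -1
g(f(-1)) = -6
Sum = -7

-7


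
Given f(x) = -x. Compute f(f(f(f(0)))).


f(0) = 0
f(0) = 0
f(0) = 0
f(0) = 0

0


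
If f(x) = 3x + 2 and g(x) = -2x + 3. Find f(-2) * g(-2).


f(-2) = -4
g(-2) = 7
Product = -28

-28


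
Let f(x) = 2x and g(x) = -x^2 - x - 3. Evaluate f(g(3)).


g(3) = -15
f(-15) = -30

-30


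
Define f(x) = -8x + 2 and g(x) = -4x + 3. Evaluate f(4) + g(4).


f(4) = -30
g(4) = -13
Sum = -43

-43


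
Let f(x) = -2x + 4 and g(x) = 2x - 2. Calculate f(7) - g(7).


-22


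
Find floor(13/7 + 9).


13/7 = 1.8571
1.8571 + 9 = 10.8571
floor(10.8571) = 10

10


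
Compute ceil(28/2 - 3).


28/2 = 14
14 - 3 = 11
ceil(11) = 11

11


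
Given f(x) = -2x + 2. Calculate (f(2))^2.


4


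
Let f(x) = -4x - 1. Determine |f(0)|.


f(0) = -1
|-1| = 1

1


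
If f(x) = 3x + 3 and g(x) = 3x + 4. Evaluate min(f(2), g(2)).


f(2) = 9
g(2) = 10
min = 9

9


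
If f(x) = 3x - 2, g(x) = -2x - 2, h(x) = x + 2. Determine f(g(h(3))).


h(3) = 5
g(5) = -12
f(-12) = -38

-38


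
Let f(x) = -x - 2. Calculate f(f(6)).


f(6) = -8
f(-8) = 6

6


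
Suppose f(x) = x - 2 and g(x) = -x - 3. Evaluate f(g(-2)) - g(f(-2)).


f(g(-2)) = -3
g(f(-2)) = 1
Difference = -4

-4


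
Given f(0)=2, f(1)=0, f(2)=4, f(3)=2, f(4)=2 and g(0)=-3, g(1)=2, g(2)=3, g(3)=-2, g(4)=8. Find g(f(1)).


-3


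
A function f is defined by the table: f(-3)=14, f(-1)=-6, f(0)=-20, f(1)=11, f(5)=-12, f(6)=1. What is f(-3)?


Reading from the table at x = -3

14


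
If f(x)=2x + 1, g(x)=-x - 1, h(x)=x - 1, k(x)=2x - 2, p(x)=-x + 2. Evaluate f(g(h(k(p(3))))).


p(3) = -1
k(-1) = -4
h(-4) = -5
g(-5) = 4
f(4) = 9

9


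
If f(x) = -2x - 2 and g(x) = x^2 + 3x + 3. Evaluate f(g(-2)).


g(-2) = 1
f(1) = -4

-4


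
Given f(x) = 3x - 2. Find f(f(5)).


37


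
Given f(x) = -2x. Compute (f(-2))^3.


f(-2) = 4
(4)^3 = 64

64


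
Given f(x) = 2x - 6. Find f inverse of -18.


-6


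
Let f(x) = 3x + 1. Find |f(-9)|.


26


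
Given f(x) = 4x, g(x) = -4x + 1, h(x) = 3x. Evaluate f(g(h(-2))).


100


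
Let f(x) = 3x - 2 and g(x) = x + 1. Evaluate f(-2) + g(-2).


-9


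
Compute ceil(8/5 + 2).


4


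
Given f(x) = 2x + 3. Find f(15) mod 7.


f(15) = 33
33 mod 7 = 5

5


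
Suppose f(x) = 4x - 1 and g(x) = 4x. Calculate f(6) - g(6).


f(6) = 23
g(6) = 24
Difference = -1

-1


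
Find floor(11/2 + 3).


8


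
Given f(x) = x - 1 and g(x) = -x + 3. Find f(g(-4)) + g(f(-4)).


f(g(-4)) = 6
g(f(-4)) = 8
Sum = 14

14


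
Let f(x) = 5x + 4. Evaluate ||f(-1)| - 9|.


f(-1) = -1
|-1| = 1
|1 - 9| = 8

8


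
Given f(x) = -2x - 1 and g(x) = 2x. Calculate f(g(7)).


g(7) = 14
f(14) = -29

-29


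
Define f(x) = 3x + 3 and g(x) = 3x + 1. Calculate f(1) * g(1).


f(1) = 6
g(1) = 4
Product = 24

24


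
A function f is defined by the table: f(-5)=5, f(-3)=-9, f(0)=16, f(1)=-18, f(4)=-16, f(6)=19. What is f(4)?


Reading from the table at x = 4

-16


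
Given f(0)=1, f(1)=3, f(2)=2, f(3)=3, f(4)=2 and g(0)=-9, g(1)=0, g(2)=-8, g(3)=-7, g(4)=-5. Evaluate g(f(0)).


f(0) = 1
g(1) = 0

0


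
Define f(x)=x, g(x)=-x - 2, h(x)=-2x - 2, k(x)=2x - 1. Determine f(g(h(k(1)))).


k(1) = 1
h(1) = -4
g(-4) = 2
f(2) = 2

2


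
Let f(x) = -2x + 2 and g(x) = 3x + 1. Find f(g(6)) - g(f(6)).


f(g(6)) = -36
g(f(6)) = -29
Difference = -7

-7


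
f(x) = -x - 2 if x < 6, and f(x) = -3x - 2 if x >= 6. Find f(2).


2 satisfies x < 6
f(2) = -4

-4


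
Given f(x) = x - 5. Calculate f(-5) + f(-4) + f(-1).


f(-5) = -10
f(-4) = -9
f(-1) = -6
Sum = -25

-25


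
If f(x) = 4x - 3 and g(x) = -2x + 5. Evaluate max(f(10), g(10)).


f(10) = 37
g(10) = -15
max = 37

37


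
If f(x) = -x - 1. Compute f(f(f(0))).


-1


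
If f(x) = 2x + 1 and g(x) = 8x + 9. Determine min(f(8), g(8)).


f(8) = 17
g(8) = 73
min = 17

17


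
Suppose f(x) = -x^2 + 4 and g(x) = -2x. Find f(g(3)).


g(3) = -6
f(-6) = (-1)*(-6)^2 + 4 = -32

-32


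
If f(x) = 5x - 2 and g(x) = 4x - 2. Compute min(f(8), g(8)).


f(8) = 38
g(8) = 30
min = 30

30


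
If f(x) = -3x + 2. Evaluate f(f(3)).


f(3) = -7
f(-7) = 23

23


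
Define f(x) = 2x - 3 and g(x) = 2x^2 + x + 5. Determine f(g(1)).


13


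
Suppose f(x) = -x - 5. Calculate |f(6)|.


f(6) = -11
|-11| = 11

11


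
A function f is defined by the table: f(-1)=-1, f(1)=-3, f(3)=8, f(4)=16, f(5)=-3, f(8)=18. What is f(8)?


Reading from the table at x = 8

18


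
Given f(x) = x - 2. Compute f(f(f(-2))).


f(-2) = -4
f(-4) = -6
f(-6) = -8

-8


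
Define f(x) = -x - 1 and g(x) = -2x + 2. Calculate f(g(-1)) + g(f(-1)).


-3


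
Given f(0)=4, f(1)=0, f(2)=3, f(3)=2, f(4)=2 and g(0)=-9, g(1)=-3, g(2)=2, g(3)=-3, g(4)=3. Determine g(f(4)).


f(4) = 2
g(2) = 2

2


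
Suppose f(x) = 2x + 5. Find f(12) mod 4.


f(12) = 29
29 mod 4 = 1

1


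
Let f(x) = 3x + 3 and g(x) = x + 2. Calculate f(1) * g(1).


f(1) = 6
g(1) = 3
Product = 18

18


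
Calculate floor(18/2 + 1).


18/2 = 9
9 + 1 = 10
floor(10) = 10

10


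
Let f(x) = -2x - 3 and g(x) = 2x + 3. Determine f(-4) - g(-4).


f(-4) = 5
g(-4) = -5
Difference = 10

10


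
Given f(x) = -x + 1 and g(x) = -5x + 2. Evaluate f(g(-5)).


g(-5) = 27
f(27) = -26

-26


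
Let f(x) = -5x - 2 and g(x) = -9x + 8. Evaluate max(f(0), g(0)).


f(0) = -2
g(0) = 8
max = 8

8


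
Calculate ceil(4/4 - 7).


4/4 = 1
1 - 7 = -6
ceil(-6) = -6

-6


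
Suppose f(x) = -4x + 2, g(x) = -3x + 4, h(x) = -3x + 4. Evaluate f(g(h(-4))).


h(-4) = 16
g(16) = -44
f(-44) = 178

178


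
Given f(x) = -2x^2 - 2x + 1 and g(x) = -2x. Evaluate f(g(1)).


g(1) = -2
f(-2) = (-2)*(-2)^2 - 2*(-2) + 1 = -3

-3


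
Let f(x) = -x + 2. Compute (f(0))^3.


f(0) = 2
(2)^3 = 8

8


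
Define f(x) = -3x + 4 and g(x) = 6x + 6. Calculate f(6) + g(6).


f(6) = -14
g(6) = 42
Sum = 28

28


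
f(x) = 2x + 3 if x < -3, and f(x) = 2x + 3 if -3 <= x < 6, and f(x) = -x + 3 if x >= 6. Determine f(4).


4 satisfies -3 <= x < 6
f(4) = 11

11


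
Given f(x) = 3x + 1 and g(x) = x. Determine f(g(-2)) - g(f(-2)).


f(g(-2)) = -5
g(f(-2)) = -5
Difference = 0

0


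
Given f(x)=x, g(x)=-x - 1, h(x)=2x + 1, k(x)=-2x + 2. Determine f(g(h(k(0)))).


k(0) = 2
h(2) = 5
g(5) = -6
f(-6) = -6

-6


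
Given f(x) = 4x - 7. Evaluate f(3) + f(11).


f(3) = 5
f(11) = 37
Sum = 42

42


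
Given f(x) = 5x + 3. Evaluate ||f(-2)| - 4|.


3


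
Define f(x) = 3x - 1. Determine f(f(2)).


f(2) = 5
f(5) = 14

14


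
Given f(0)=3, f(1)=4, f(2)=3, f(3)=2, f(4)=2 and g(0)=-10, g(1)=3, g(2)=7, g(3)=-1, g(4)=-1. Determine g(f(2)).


f(2) = 3
g(3) = -1

-1


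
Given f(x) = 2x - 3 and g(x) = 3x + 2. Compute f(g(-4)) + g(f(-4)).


f(g(-4)) = -23
g(f(-4)) = -31
Sum = -54

-54


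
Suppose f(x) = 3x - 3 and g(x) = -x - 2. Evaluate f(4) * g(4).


f(4) = 9
g(4) = -6
Product = -54

-54


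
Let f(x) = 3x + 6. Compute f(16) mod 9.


f(16) = 54
54 mod 9 = 0

0


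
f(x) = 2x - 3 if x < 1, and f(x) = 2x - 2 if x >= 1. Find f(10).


18


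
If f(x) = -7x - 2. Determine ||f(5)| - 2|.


f(5) = -37
|-37| = 37
|37 - 2| = 35

35


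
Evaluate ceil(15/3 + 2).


15/3 = 5
5 + 2 = 7
ceil(7) = 7

7


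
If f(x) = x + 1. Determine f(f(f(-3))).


f(-3) = -2
f(-2) = -1
f(-1) = 0

0


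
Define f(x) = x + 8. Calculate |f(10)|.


f(10) = 18
|18| = 18

18


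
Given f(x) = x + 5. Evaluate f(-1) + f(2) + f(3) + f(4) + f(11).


f(-1) = 4
f(2) = 7
f(3) = 8
f(4) = 9
f(11) = 16
Sum = 44

44


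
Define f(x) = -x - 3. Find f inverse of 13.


Solve -x - 3 = 13
x = (13 + 3) / (-1) = -16

-16


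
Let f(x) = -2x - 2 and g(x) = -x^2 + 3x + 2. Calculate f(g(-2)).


g(-2) = -8
f(-8) = 14

14


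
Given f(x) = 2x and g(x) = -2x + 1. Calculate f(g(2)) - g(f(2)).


f(g(2)) = -6
g(f(2)) = -7
Difference = 1

1


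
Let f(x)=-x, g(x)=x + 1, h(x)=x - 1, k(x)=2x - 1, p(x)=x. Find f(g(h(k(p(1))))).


p(1) = 1
k(1) = 1
h(1) = 0
g(0) = 1
f(1) = -1

-1


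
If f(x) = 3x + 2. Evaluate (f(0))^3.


f(0) = 2
(2)^3 = 8

8


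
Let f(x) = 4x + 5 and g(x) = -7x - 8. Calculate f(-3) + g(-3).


6


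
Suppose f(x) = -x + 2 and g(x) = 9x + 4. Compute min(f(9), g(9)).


f(9) = -7
g(9) = 85
min = -7

-7


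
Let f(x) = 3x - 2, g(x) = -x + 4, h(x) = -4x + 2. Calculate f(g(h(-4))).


h(-4) = 18
g(18) = -14
f(-14) = -44

-44


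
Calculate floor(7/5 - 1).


0


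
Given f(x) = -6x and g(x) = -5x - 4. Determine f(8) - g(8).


f(8) = -48
g(8) = -44
Difference = -4

-4


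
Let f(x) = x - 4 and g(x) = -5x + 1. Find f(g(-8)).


g(-8) = 41
f(41) = 37

37


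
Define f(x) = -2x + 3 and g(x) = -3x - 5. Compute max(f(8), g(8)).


f(8) = -13
g(8) = -29
max = -13

-13


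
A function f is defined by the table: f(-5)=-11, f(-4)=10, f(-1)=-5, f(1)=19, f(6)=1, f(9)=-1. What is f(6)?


Reading from the table at x = 6

1


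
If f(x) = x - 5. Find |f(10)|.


5


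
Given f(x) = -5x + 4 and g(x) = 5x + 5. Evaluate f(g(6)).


g(6) = 35
f(35) = -171

-171


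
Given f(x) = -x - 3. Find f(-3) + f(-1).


f(-3) = 0
f(-1) = -2
Sum = -2

-2


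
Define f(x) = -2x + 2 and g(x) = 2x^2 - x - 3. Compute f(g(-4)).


g(-4) = 33
f(33) = -64

-64


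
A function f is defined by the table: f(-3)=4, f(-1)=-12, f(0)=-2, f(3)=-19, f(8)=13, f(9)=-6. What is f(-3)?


Reading from the table at x = -3

4


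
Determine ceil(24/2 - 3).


24/2 = 12
12 - 3 = 9
ceil(9) = 9

9


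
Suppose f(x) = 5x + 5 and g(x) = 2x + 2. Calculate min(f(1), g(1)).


f(1) = 10
g(1) = 4
min = 4

4


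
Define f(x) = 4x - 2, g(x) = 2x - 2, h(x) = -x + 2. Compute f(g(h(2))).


h(2) = 0
g(0) = -2
f(-2) = -10

-10


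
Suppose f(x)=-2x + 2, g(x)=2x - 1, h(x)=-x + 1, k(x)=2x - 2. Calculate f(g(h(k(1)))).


k(1) = 0
h(0) = 1
g(1) = 1
f(1) = 0

0


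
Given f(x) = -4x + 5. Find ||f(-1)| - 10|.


1


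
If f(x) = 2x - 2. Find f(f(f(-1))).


-22


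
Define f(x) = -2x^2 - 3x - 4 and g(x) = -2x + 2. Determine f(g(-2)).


g(-2) = 6
f(6) = (-2)*(6)^2 - 3*(6) - 4 = -94

-94


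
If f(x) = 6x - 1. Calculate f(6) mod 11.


2


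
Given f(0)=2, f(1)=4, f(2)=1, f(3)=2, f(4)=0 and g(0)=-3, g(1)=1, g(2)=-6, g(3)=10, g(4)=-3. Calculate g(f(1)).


f(1) = 4
g(4) = -3

-3


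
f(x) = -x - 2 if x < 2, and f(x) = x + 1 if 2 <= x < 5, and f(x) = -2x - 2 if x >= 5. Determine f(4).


5


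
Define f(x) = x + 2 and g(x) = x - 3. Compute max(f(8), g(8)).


f(8) = 10
g(8) = 5
max = 10

10


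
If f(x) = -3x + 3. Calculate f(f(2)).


f(2) = -3
f(-3) = 12

12


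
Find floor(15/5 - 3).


15/5 = 3
3 - 3 = 0
floor(0) = 0

0


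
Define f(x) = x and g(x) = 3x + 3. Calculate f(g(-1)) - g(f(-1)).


0


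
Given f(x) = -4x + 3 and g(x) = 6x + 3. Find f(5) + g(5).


f(5) = -17
g(5) = 33
Sum = 16

16


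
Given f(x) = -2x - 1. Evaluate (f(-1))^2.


f(-1) = 1
(1)^2 = 1

1


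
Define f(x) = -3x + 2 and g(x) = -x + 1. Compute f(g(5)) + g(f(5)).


f(g(5)) = 14
g(f(5)) = 14
Sum = 28

28


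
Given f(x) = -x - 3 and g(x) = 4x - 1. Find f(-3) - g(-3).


13


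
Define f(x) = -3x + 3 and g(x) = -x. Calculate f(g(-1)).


g(-1) = 1
f(1) = 0

0


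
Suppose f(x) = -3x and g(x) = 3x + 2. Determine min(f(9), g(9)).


f(9) = -27
g(9) = 29
min = -27

-27


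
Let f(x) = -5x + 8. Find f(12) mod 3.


f(12) = -52
-52 mod 3 = 2

2


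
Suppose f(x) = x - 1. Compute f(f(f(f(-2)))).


f(-2) = -3
f(-3) = -4
f(-4) = -5
f(-5) = -6

-6


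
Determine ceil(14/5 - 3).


0


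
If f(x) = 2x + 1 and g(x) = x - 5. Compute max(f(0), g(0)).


f(0) = 1
g(0) = -5
max = 1

1


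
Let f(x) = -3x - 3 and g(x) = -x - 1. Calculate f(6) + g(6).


f(6) = -21
g(6) = -7
Sum = -28

-28


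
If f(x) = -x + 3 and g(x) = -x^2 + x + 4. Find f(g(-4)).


g(-4) = -16
f(-16) = 19

19


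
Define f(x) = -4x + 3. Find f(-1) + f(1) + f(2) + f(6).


-20


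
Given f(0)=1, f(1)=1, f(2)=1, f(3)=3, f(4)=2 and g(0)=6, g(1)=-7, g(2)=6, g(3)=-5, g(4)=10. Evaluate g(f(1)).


f(1) = 1
g(1) = -7

-7


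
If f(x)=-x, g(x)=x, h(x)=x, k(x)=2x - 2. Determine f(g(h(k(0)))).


k(0) = -2
h(-2) = -2
g(-2) = -2
f(-2) = 2

2


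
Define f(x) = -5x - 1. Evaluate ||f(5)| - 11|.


f(5) = -26
|-26| = 26
|26 - 11| = 15

15


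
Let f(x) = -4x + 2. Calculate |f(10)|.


f(10) = -38
|-38| = 38

38


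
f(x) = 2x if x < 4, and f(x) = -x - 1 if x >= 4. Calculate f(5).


5 satisfies x >= 4
f(5) = -6

-6


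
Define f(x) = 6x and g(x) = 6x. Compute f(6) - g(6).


f(6) = 36
g(6) = 36
Difference = 0

0


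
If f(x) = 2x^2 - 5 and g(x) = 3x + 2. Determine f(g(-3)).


93


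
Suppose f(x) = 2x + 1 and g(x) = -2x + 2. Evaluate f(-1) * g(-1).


-4


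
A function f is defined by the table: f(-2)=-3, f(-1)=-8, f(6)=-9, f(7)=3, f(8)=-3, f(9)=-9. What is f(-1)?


Reading from the table at x = -1

-8


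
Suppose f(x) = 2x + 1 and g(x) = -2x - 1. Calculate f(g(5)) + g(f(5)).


f(g(5)) = -21
g(f(5)) = -23
Sum = -44

-44


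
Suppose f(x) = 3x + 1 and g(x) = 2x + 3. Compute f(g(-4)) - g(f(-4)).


f(g(-4)) = -14
g(f(-4)) = -19
Difference = 5

5


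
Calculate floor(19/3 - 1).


19/3 = 6.3333
6.3333 - 1 = 5.3333
floor(5.3333) = 5

5


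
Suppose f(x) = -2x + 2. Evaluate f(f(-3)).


f(-3) = 8
f(8) = -14

-14


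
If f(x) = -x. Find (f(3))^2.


f(3) = -3
(-3)^2 = 9

9


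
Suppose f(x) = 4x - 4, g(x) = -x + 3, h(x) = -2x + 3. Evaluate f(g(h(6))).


h(6) = -9
g(-9) = 12
f(12) = 44

44


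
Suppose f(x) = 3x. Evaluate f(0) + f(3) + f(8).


f(0) = 0
f(3) = 9
f(8) = 24
Sum = 33

33


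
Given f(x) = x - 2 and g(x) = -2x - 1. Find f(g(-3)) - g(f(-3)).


f(g(-3)) = 3
g(f(-3)) = 9
Difference = -6

-6


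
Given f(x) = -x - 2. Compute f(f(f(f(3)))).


f(3) = -5
f(-5) = 3
f(3) = -5
f(-5) = 3

3


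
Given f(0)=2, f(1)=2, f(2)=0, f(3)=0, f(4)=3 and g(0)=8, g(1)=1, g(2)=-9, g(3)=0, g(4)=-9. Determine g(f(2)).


f(2) = 0
g(0) = 8

8


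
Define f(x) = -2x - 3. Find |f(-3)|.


f(-3) = 3
|3| = 3

3


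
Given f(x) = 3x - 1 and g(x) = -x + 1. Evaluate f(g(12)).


g(12) = -11
f(-11) = -34

-34


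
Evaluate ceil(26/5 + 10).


26/5 = 5.2
5.2 + 10 = 15.2
ceil(15.2) = 16

16


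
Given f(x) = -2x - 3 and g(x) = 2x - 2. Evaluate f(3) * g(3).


f(3) = -9
g(3) = 4
Product = -36

-36


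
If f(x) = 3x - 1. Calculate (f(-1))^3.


f(-1) = -4
(-4)^3 = -64

-64


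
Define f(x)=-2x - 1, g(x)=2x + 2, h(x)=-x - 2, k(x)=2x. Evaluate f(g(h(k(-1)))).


-5


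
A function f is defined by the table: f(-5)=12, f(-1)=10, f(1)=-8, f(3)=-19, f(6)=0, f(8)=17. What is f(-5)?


Reading from the table at x = -5

12


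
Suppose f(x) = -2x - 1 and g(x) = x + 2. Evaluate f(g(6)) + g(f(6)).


f(g(6)) = -17
g(f(6)) = -11
Sum = -28

-28


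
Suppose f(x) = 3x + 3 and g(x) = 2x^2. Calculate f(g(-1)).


9


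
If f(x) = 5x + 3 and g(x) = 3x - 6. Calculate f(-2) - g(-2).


5


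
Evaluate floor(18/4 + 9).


18/4 = 4.5
4.5 + 9 = 13.5
floor(13.5) = 13

13


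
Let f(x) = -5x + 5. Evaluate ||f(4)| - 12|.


3


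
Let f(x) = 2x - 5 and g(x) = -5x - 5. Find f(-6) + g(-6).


f(-6) = -17
g(-6) = 25
Sum = 8

8


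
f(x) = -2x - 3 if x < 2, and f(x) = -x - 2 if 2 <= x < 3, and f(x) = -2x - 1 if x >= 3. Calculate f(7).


7 satisfies x >= 3
f(7) = -15

-15


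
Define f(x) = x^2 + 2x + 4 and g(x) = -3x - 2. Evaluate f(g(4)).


g(4) = -14
f(-14) = 1*(-14)^2 + 2*(-14) + 4 = 172

172


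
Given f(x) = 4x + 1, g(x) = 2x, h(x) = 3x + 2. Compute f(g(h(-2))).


h(-2) = -4
g(-4) = -8
f(-8) = -31

-31


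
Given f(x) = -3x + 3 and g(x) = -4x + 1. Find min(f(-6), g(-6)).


f(-6) = 21
g(-6) = 25
min = 21

21


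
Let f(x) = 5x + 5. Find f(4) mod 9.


f(4) = 25
25 mod 9 = 7

7


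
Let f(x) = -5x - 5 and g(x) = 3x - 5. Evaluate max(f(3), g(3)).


f(3) = -20
g(3) = 4
max = 4

4


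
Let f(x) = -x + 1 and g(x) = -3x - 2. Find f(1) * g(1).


f(1) = 0
g(1) = -5
Product = 0

0


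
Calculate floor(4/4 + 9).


10


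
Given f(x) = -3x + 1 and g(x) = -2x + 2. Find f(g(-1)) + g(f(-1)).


-17


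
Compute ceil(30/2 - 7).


30/2 = 15
15 - 7 = 8
ceil(8) = 8

8


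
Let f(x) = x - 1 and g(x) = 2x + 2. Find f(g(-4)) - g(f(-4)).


f(g(-4)) = -7
g(f(-4)) = -8
Difference = 1

1


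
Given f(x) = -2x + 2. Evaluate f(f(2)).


f(2) = -2
f(-2) = 6

6


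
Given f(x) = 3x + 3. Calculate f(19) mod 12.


f(19) = 60
60 mod 12 = 0

0


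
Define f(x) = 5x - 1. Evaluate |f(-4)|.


f(-4) = -21
|-21| = 21

21


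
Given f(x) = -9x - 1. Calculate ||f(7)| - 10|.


f(7) = -64
|-64| = 64
|64 - 10| = 54

54


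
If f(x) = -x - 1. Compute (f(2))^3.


-27


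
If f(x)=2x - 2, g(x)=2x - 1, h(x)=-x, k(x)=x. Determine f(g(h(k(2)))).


k(2) = 2
h(2) = -2
g(-2) = -5
f(-5) = -12

-12


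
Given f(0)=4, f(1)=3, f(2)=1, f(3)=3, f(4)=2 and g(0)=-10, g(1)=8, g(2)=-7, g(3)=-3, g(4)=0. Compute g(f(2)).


f(2) = 1
g(1) = 8

8


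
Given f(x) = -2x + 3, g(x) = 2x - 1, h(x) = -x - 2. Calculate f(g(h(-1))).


h(-1) = -1
g(-1) = -3
f(-3) = 9

9


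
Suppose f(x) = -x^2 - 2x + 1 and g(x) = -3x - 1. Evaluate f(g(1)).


g(1) = -4
f(-4) = (-1)*(-4)^2 - 2*(-4) + 1 = -7

-7


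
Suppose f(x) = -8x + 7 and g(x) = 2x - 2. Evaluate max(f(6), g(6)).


f(6) = -41
g(6) = 10
max = 10

10


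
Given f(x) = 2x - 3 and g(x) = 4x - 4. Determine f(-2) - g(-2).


f(-2) = -7
g(-2) = -12
Difference = 5

5


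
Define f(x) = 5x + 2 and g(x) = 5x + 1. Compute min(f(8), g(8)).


f(8) = 42
g(8) = 41
min = 41

41


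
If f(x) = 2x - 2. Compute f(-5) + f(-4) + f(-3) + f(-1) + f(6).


f(-5) = -12
f(-4) = -10
f(-3) = -8
f(-1) = -4
f(6) = 10
Sum = -24

-24


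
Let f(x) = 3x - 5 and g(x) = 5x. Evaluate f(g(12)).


g(12) = 60
f(60) = 175

175


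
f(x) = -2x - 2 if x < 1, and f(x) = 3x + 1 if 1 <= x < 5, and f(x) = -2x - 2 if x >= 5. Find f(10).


-22


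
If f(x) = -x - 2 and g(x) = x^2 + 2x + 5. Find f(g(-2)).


g(-2) = 5
f(5) = -7

-7


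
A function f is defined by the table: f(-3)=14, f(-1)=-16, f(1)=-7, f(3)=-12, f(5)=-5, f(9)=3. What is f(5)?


Reading from the table at x = 5

-5


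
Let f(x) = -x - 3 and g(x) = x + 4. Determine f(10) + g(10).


1


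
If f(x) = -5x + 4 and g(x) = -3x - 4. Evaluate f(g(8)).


g(8) = -28
f(-28) = 144

144


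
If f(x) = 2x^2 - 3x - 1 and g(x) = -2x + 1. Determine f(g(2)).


g(2) = -3
f(-3) = 2*(-3)^2 - 3*(-3) - 1 = 26

26


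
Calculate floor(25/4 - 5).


25/4 = 6.25
6.25 - 5 = 1.25
floor(1.25) = 1

1


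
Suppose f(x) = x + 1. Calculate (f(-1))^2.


f(-1) = 0
(0)^2 = 0

0


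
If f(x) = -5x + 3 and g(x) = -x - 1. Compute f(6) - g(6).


f(6) = -27
g(6) = -7
Difference = -20

-20


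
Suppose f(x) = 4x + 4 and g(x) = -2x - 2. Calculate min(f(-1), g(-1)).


f(-1) = 0
g(-1) = 0
min = 0

0


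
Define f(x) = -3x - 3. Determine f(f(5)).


f(5) = -18
f(-18) = 51

51


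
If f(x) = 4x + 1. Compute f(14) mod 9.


3


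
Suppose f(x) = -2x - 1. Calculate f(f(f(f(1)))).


f(1) = -3
f(-3) = 5
f(5) = -11
f(-11) = 21

21


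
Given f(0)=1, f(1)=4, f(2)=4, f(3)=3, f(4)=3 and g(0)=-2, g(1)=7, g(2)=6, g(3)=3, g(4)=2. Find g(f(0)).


f(0) = 1
g(1) = 7

7


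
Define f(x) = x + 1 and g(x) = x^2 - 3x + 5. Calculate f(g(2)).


g(2) = 3
f(3) = 4

4


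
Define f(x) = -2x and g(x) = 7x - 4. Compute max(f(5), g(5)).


f(5) = -10
g(5) = 31
max = 31

31


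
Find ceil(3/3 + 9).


3/3 = 1
1 + 9 = 10
ceil(10) = 10

10


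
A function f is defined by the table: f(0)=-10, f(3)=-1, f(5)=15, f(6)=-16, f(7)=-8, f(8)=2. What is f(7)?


Reading from the table at x = 7

-8


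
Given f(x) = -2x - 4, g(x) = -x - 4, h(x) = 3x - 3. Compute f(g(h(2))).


h(2) = 3
g(3) = -7
f(-7) = 10

10


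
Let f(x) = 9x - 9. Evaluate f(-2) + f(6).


f(-2) = -27
f(6) = 45
Sum = 18

18


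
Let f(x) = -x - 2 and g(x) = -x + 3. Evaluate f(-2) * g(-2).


f(-2) = 0
g(-2) = 5
Product = 0

0


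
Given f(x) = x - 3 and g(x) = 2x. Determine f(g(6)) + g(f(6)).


f(g(6)) = 9
g(f(6)) = 6
Sum = 15

15


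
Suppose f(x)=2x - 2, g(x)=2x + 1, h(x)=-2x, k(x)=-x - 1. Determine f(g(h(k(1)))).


k(1) = -2
h(-2) = 4
g(4) = 9
f(9) = 16

16


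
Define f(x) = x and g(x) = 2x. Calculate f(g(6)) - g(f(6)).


0


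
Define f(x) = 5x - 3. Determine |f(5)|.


22


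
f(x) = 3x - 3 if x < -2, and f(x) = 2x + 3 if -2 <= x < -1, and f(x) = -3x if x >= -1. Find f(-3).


-3 satisfies x < -2
f(-3) = -12

-12


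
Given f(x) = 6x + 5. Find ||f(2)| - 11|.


f(2) = 17
|17| = 17
|17 - 11| = 6

6


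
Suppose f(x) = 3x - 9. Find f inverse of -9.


Solve 3x - 9 = -9
x = (-9 + 9) / 3 = 0

0


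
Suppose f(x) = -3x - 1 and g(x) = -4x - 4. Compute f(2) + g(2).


-19


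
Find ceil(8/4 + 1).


8/4 = 2
2 + 1 = 3
ceil(3) = 3

3


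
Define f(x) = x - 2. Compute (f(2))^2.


f(2) = 0
(0)^2 = 0

0


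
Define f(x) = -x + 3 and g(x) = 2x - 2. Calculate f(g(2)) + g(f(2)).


f(g(2)) = 1
g(f(2)) = 0
Sum = 1

1


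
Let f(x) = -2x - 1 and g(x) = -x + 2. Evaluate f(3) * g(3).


f(3) = -7
g(3) = -1
Product = 7

7


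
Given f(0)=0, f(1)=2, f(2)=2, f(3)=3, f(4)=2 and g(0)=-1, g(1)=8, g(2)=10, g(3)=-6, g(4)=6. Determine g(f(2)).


f(2) = 2
g(2) = 10

10


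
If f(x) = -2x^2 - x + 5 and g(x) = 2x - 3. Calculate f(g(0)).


g(0) = -3
f(-3) = (-2)*(-3)^2 - 1*(-3) + 5 = -10

-10


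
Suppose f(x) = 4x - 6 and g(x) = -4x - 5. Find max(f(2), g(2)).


2


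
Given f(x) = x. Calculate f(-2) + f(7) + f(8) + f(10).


23


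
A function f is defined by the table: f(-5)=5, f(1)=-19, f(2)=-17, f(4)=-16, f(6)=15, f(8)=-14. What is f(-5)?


Reading from the table at x = -5

5


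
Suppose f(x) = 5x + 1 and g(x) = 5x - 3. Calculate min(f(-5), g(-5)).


f(-5) = -24
g(-5) = -28
min = -28

-28


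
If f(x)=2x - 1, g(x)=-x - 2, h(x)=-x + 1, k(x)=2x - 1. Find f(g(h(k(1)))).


-5


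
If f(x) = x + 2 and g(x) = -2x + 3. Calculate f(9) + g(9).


f(9) = 11
g(9) = -15
Sum = -4

-4


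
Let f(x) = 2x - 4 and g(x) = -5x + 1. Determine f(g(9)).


-92


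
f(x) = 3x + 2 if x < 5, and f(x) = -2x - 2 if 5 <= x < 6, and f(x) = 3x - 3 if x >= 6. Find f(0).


0 satisfies x < 5
f(0) = 2

2


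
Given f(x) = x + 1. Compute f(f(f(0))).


f(0) = 1
f(1) = 2
f(2) = 3

3


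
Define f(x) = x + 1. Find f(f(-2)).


0


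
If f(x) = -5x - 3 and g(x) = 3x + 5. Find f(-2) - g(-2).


f(-2) = 7
g(-2) = -1
Difference = 8

8


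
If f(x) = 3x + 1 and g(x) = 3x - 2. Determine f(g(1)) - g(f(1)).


f(g(1)) = 4
g(f(1)) = 10
Difference = -6

-6


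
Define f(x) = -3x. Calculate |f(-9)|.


f(-9) = 27
|27| = 27

27


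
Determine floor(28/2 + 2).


28/2 = 14
14 + 2 = 16
floor(16) = 16

16


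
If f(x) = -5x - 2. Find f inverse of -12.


Solve -5x - 2 = -12
x = (-12 + 2) / (-5) = 2

2


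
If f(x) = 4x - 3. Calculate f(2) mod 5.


f(2) = 5
5 mod 5 = 0

0


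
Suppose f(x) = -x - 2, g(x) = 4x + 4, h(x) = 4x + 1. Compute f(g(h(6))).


h(6) = 25
g(25) = 104
f(104) = -106

-106


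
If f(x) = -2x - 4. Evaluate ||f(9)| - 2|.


f(9) = -22
|-22| = 22
|22 - 2| = 20

20


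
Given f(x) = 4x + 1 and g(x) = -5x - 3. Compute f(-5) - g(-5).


f(-5) = -19
g(-5) = 22
Difference = -41

-41
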